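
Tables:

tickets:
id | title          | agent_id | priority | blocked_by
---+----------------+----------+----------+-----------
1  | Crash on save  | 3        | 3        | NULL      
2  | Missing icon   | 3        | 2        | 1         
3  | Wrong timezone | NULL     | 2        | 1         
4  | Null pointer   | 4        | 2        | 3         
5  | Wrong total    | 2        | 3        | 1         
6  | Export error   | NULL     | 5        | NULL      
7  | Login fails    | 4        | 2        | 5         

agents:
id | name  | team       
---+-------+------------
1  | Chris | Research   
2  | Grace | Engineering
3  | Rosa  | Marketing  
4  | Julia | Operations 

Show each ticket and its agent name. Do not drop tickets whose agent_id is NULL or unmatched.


LEFT JOIN keeps every row from tickets (the left table); where agent_id has no match in agents, the agent columns become NULL. Walk through each ticket:
  - ticket 1 (Crash on save): agent_id=3 -> matches Rosa
  - ticket 2 (Missing icon): agent_id=3 -> matches Rosa
  - ticket 3 (Wrong timezone): agent_id=NULL, no match -> kept with NULL
  - ticket 4 (Null pointer): agent_id=4 -> matches Julia
  - ticket 5 (Wrong total): agent_id=2 -> matches Grace
  - ticket 6 (Export error): agent_id=NULL, no match -> kept with NULL
  - ticket 7 (Login fails): agent_id=4 -> matches Julia
All 7 rows appear; 2 have NULL agent.

SQL:
SELECT a.title, b.name AS agent
FROM tickets a
LEFT JOIN agents b ON a.agent_id = b.id

Result:
title          | agent
---------------+------
Crash on save  | Rosa 
Missing icon   | Rosa 
Wrong timezone | NULL 
Null pointer   | Julia
Wrong total    | Grace
Export error   | NULL 
Login fails    | Julia


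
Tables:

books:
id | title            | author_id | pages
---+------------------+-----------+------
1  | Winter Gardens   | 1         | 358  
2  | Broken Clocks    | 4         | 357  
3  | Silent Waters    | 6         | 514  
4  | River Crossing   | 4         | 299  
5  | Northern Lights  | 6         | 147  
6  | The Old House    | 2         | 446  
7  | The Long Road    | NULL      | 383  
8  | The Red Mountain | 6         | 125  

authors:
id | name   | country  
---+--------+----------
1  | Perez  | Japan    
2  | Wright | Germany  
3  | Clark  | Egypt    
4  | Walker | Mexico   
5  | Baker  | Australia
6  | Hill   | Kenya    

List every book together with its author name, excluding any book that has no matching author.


INNER JOIN keeps only books rows whose author_id matches an id in authors. Walk through each book:
  - book 1 (Winter Gardens): author_id=1 -> matches Perez
  - book 2 (Broken Clocks): author_id=4 -> matches Walker
  - book 3 (Silent Waters): author_id=6 -> matches Hill
  - book 4 (River Crossing): author_id=4 -> matches Walker
  - book 5 (Northern Lights): author_id=6 -> matches Hill
  - book 6 (The Old House): author_id=2 -> matches Wright
  - book 7 (The Long Road): author_id=NULL, no match -> dropped
  - book 8 (The Red Mountain): author_id=6 -> matches Hill
So 1 of 8 rows is dropped.

SQL:
SELECT a.title, b.name AS author
FROM books a
INNER JOIN authors b ON a.author_id = b.id

Result:
title            | author
-----------------+-------
Winter Gardens   | Perez 
Broken Clocks    | Walker
Silent Waters    | Hill  
River Crossing   | Walker
Northern Lights  | Hill  
The Old House    | Wright
The Red Mountain | Hill  


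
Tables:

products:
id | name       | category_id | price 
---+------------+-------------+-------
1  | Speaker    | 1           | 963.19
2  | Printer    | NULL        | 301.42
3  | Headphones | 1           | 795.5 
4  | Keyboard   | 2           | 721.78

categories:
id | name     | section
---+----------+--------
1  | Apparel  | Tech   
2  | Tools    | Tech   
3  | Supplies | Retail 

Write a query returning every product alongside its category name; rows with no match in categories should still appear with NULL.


LEFT JOIN keeps every row from products (the left table); where category_id has no match in categories, the category columns become NULL. Walk through each product:
  - product 1 (Speaker): category_id=1 -> matches Apparel
  - product 2 (Printer): category_id=NULL, no match -> kept with NULL
  - product 3 (Headphones): category_id=1 -> matches Apparel
  - product 4 (Keyboard): category_id=2 -> matches Tools
All 4 rows appear; 1 has NULL category.

SQL:
SELECT a.name, b.name AS category
FROM products a
LEFT JOIN categories b ON a.category_id = b.id

Result:
name       | category
-----------+---------
Speaker    | Apparel 
Printer    | NULL    
Headphones | Apparel 
Keyboard   | Tools   


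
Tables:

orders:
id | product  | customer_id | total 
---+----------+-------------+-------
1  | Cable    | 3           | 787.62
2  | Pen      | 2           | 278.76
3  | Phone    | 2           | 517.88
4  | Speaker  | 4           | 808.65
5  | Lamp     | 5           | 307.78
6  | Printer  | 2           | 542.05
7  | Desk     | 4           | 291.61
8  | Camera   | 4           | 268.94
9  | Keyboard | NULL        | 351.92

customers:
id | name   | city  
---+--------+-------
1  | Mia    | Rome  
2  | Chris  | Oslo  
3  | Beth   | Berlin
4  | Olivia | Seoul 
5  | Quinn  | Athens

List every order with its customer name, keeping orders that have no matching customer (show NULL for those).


LEFT JOIN keeps every row from orders (the left table); where customer_id has no match in customers, the customer columns become NULL. Walk through each order:
  - order 1 (Cable): customer_id=3 -> matches Beth
  - order 2 (Pen): customer_id=2 -> matches Chris
  - order 3 (Phone): customer_id=2 -> matches Chris
  - order 4 (Speaker): customer_id=4 -> matches Olivia
  - order 5 (Lamp): customer_id=5 -> matches Quinn
  - order 6 (Printer): customer_id=2 -> matches Chris
  - order 7 (Desk): customer_id=4 -> matches Olivia
  - order 8 (Camera): customer_id=4 -> matches Olivia
  - order 9 (Keyboard): customer_id=NULL, no match -> kept with NULL
All 9 rows appear; 1 has NULL customer.

SQL:
SELECT a.product, b.name AS customer
FROM orders a
LEFT JOIN customers b ON a.customer_id = b.id

Result:
product  | customer
---------+---------
Cable    | Beth    
Pen      | Chris   
Phone    | Chris   
Speaker  | Olivia  
Lamp     | Quinn   
Printer  | Chris   
Desk     | Olivia  
Camera   | Olivia  
Keyboard | NULL    


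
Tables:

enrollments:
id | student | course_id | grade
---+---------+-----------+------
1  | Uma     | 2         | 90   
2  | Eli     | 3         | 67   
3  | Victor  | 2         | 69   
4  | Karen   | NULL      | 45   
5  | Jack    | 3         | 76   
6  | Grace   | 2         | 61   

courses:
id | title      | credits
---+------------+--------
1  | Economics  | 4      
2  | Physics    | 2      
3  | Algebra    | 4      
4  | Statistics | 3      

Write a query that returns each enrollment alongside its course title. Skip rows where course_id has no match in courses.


INNER JOIN keeps only enrollments rows whose course_id matches an id in courses. Walk through each enrollment:
  - enrollment 1 (Uma): course_id=2 -> matches Physics
  - enrollment 2 (Eli): course_id=3 -> matches Algebra
  - enrollment 3 (Victor): course_id=2 -> matches Physics
  - enrollment 4 (Karen): course_id=NULL, no match -> dropped
  - enrollment 5 (Jack): course_id=3 -> matches Algebra
  - enrollment 6 (Grace): course_id=2 -> matches Physics
So 1 of 6 rows is dropped.

SQL:
SELECT a.student, b.title AS course
FROM enrollments a
INNER JOIN courses b ON a.course_id = b.id

Result:
student | course 
--------+--------
Uma     | Physics
Eli     | Algebra
Victor  | Physics
Jack    | Algebra
Grace   | Physics


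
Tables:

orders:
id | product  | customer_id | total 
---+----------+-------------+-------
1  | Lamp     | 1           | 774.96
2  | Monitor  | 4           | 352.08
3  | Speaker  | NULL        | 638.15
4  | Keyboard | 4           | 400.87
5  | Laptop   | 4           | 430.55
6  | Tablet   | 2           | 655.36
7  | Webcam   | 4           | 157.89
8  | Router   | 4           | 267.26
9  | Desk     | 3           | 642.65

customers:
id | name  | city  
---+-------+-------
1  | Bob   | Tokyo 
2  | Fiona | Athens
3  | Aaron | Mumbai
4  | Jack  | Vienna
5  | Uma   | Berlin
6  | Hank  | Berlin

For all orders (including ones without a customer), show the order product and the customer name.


LEFT JOIN keeps every row from orders (the left table); where customer_id has no match in customers, the customer columns become NULL. Walk through each order:
  - order 1 (Lamp): customer_id=1 -> matches Bob
  - order 2 (Monitor): customer_id=4 -> matches Jack
  - order 3 (Speaker): customer_id=NULL, no match -> kept with NULL
  - order 4 (Keyboard): customer_id=4 -> matches Jack
  - order 5 (Laptop): customer_id=4 -> matches Jack
  - order 6 (Tablet): customer_id=2 -> matches Fiona
  - order 7 (Webcam): customer_id=4 -> matches Jack
  - order 8 (Router): customer_id=4 -> matches Jack
  - order 9 (Desk): customer_id=3 -> matches Aaron
All 9 rows appear; 1 has NULL customer.

SQL:
SELECT a.product, b.name AS customer
FROM orders a
LEFT JOIN customers b ON a.customer_id = b.id

Result:
product  | customer
---------+---------
Lamp     | Bob     
Monitor  | Jack    
Speaker  | NULL    
Keyboard | Jack    
Laptop   | Jack    
Tablet   | Fiona   
Webcam   | Jack    
Router   | Jack    
Desk     | Aaron   


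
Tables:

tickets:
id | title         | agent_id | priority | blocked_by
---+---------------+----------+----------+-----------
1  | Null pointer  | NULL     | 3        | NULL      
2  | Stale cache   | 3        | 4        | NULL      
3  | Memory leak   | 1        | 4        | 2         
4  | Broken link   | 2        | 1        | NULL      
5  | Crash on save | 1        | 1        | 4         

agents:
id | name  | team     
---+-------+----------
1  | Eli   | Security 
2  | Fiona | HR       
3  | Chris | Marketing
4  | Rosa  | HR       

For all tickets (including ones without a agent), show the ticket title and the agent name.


LEFT JOIN keeps every row from tickets (the left table); where agent_id has no match in agents, the agent columns become NULL. Walk through each ticket:
  - ticket 1 (Null pointer): agent_id=NULL, no match -> kept with NULL
  - ticket 2 (Stale cache): agent_id=3 -> matches Chris
  - ticket 3 (Memory leak): agent_id=1 -> matches Eli
  - ticket 4 (Broken link): agent_id=2 -> matches Fiona
  - ticket 5 (Crash on save): agent_id=1 -> matches Eli
All 5 rows appear; 1 has NULL agent.

SQL:
SELECT a.title, b.name AS agent
FROM tickets a
LEFT JOIN agents b ON a.agent_id = b.id

Result:
title         | agent
--------------+------
Null pointer  | NULL 
Stale cache   | Chris
Memory leak   | Eli  
Broken link   | Fiona
Crash on save | Eli  


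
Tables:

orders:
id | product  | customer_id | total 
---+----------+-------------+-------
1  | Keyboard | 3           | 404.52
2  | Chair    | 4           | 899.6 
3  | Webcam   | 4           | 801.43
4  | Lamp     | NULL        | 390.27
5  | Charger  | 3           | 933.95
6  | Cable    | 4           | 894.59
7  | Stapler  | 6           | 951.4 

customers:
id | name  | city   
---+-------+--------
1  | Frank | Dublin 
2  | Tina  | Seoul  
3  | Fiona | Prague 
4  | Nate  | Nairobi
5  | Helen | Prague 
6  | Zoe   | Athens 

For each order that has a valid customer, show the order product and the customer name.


INNER JOIN keeps only orders rows whose customer_id matches an id in customers. Walk through each order:
  - order 1 (Keyboard): customer_id=3 -> matches Fiona
  - order 2 (Chair): customer_id=4 -> matches Nate
  - order 3 (Webcam): customer_id=4 -> matches Nate
  - order 4 (Lamp): customer_id=NULL, no match -> dropped
  - order 5 (Charger): customer_id=3 -> matches Fiona
  - order 6 (Cable): customer_id=4 -> matches Nate
  - order 7 (Stapler): customer_id=6 -> matches Zoe
So 1 of 7 rows is dropped.

SQL:
SELECT a.product, b.name AS customer
FROM orders a
INNER JOIN customers b ON a.customer_id = b.id

Result:
product  | customer
---------+---------
Keyboard | Fiona   
Chair    | Nate    
Webcam   | Nate    
Charger  | Fiona   
Cable    | Nate    
Stapler  | Zoe     


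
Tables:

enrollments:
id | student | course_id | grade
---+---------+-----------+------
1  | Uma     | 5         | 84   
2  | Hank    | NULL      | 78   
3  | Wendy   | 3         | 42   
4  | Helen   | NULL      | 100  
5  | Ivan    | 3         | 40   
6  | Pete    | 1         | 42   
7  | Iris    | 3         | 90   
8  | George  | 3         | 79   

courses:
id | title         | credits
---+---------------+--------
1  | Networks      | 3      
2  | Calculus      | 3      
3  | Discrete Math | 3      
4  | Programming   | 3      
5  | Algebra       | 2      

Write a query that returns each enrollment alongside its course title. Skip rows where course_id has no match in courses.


INNER JOIN keeps only enrollments rows whose course_id matches an id in courses. Walk through each enrollment:
  - enrollment 1 (Uma): course_id=5 -> matches Algebra
  - enrollment 2 (Hank): course_id=NULL, no match -> dropped
  - enrollment 3 (Wendy): course_id=3 -> matches Discrete Math
  - enrollment 4 (Helen): course_id=NULL, no match -> dropped
  - enrollment 5 (Ivan): course_id=3 -> matches Discrete Math
  - enrollment 6 (Pete): course_id=1 -> matches Networks
  - enrollment 7 (Iris): course_id=3 -> matches Discrete Math
  - enrollment 8 (George): course_id=3 -> matches Discrete Math
So 2 of 8 rows are dropped.

SQL:
SELECT a.student, b.title AS course
FROM enrollments a
INNER JOIN courses b ON a.course_id = b.id

Result:
student | course       
--------+--------------
Uma     | Algebra      
Wendy   | Discrete Math
Ivan    | Discrete Math
Pete    | Networks     
Iris    | Discrete Math
George  | Discrete Math


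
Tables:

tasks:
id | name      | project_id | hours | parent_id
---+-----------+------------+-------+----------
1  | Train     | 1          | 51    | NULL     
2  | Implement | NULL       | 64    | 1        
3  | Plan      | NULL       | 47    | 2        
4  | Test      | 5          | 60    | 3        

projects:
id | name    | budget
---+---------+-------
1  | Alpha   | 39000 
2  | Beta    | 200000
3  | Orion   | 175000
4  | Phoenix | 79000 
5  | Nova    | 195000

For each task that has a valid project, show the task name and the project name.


INNER JOIN keeps only tasks rows whose project_id matches an id in projects. Walk through each task:
  - task 1 (Train): project_id=1 -> matches Alpha
  - task 2 (Implement): project_id=NULL, no match -> dropped
  - task 3 (Plan): project_id=NULL, no match -> dropped
  - task 4 (Test): project_id=5 -> matches Nova
So 2 of 4 rows are dropped.

SQL:
SELECT a.name, b.name AS project
FROM tasks a
INNER JOIN projects b ON a.project_id = b.id

Result:
name  | project
------+--------
Train | Alpha  
Test  | Nova   


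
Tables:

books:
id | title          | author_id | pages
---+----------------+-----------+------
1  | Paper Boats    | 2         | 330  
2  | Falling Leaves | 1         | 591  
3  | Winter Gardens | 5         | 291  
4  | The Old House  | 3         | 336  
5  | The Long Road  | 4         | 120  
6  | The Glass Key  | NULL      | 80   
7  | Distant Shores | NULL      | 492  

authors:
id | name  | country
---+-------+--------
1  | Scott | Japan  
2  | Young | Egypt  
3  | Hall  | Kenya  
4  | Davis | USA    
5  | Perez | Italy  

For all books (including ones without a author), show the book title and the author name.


LEFT JOIN keeps every row from books (the left table); where author_id has no match in authors, the author columns become NULL. Walk through each book:
  - book 1 (Paper Boats): author_id=2 -> matches Young
  - book 2 (Falling Leaves): author_id=1 -> matches Scott
  - book 3 (Winter Gardens): author_id=5 -> matches Perez
  - book 4 (The Old House): author_id=3 -> matches Hall
  - book 5 (The Long Road): author_id=4 -> matches Davis
  - book 6 (The Glass Key): author_id=NULL, no match -> kept with NULL
  - book 7 (Distant Shores): author_id=NULL, no match -> kept with NULL
All 7 rows appear; 2 have NULL author.

SQL:
SELECT a.title, b.name AS author
FROM books a
LEFT JOIN authors b ON a.author_id = b.id

Result:
title          | author
---------------+-------
Paper Boats    | Young 
Falling Leaves | Scott 
Winter Gardens | Perez 
The Old House  | Hall  
The Long Road  | Davis 
The Glass Key  | NULL  
Distant Shores | NULL  


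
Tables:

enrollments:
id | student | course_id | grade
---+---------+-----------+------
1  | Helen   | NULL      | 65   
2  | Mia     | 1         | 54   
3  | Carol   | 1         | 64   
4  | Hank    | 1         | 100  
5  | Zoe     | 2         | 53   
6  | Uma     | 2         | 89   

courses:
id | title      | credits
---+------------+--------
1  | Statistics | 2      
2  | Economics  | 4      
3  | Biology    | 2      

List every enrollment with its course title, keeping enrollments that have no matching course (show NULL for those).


LEFT JOIN keeps every row from enrollments (the left table); where course_id has no match in courses, the course columns become NULL. Walk through each enrollment:
  - enrollment 1 (Helen): course_id=NULL, no match -> kept with NULL
  - enrollment 2 (Mia): course_id=1 -> matches Statistics
  - enrollment 3 (Carol): course_id=1 -> matches Statistics
  - enrollment 4 (Hank): course_id=1 -> matches Statistics
  - enrollment 5 (Zoe): course_id=2 -> matches Economics
  - enrollment 6 (Uma): course_id=2 -> matches Economics
All 6 rows appear; 1 has NULL course.

SQL:
SELECT a.student, b.title AS course
FROM enrollments a
LEFT JOIN courses b ON a.course_id = b.id

Result:
student | course    
--------+-----------
Helen   | NULL      
Mia     | Statistics
Carol   | Statistics
Hank    | Statistics
Zoe     | Economics 
Uma     | Economics 


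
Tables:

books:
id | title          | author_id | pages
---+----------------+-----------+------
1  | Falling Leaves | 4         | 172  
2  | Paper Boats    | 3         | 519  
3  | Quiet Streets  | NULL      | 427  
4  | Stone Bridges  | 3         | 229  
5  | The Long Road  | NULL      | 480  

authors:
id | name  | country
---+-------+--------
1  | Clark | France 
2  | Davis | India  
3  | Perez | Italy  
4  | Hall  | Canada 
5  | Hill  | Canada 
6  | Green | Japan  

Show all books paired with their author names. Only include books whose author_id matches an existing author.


INNER JOIN keeps only books rows whose author_id matches an id in authors. Walk through each book:
  - book 1 (Falling Leaves): author_id=4 -> matches Hall
  - book 2 (Paper Boats): author_id=3 -> matches Perez
  - book 3 (Quiet Streets): author_id=NULL, no match -> dropped
  - book 4 (Stone Bridges): author_id=3 -> matches Perez
  - book 5 (The Long Road): author_id=NULL, no match -> dropped
So 2 of 5 rows are dropped.

SQL:
SELECT a.title, b.name AS author
FROM books a
INNER JOIN authors b ON a.author_id = b.id

Result:
title          | author
---------------+-------
Falling Leaves | Hall  
Paper Boats    | Perez 
Stone Bridges  | Perez 


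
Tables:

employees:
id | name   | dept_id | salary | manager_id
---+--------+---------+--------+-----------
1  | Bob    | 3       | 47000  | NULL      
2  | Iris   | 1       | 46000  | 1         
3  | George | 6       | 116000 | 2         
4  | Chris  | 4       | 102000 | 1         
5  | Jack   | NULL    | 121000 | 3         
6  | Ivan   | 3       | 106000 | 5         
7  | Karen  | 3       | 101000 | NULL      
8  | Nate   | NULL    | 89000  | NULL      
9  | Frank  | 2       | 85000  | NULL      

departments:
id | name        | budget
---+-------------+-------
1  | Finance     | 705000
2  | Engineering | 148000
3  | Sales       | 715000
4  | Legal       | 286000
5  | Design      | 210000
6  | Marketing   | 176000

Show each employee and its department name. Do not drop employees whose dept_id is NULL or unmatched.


LEFT JOIN keeps every row from employees (the left table); where dept_id has no match in departments, the department columns become NULL. Walk through each employee:
  - employee 1 (Bob): dept_id=3 -> matches Sales
  - employee 2 (Iris): dept_id=1 -> matches Finance
  - employee 3 (George): dept_id=6 -> matches Marketing
  - employee 4 (Chris): dept_id=4 -> matches Legal
  - employee 5 (Jack): dept_id=NULL, no match -> kept with NULL
  - employee 6 (Ivan): dept_id=3 -> matches Sales
  - employee 7 (Karen): dept_id=3 -> matches Sales
  - employee 8 (Nate): dept_id=NULL, no match -> kept with NULL
  - employee 9 (Frank): dept_id=2 -> matches Engineering
All 9 rows appear; 2 have NULL department.

SQL:
SELECT a.name, b.name AS department
FROM employees a
LEFT JOIN departments b ON a.dept_id = b.id

Result:
name   | department 
-------+------------
Bob    | Sales      
Iris   | Finance    
George | Marketing  
Chris  | Legal      
Jack   | NULL       
Ivan   | Sales      
Karen  | Sales      
Nate   | NULL       
Frank  | Engineering


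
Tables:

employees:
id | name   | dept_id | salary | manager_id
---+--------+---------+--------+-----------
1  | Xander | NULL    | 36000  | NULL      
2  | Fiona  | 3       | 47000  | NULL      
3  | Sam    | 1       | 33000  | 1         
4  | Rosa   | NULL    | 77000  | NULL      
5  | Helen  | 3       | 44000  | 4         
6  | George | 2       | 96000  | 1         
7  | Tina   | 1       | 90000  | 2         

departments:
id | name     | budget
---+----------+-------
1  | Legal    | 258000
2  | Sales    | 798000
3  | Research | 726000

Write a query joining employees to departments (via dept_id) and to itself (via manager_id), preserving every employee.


Two LEFT JOINs from the same base table employees: one to departments via dept_id, one to employees itself via manager_id. Both are LEFT so every employee is preserved.
Match against departments:
  - employee 1 (Xander): dept_id=NULL, no match -> kept with NULL
  - employee 2 (Fiona): dept_id=3 -> matches Research
  - employee 3 (Sam): dept_id=1 -> matches Legal
  - employee 4 (Rosa): dept_id=NULL, no match -> kept with NULL
  - employee 5 (Helen): dept_id=3 -> matches Research
  - employee 6 (George): dept_id=2 -> matches Sales
  - employee 7 (Tina): dept_id=1 -> matches Legal
Match against employees (self):
  - employee 1 (Xander): manager_id=NULL -> NULL
  - employee 2 (Fiona): manager_id=NULL -> NULL
  - employee 3 (Sam): manager_id=1 -> Xander
  - employee 4 (Rosa): manager_id=NULL -> NULL
  - employee 5 (Helen): manager_id=4 -> Rosa
  - employee 6 (George): manager_id=1 -> Xander
  - employee 7 (Tina): manager_id=2 -> Fiona

SQL:
SELECT a.name, b.name AS department, c.name AS manager
FROM employees a
LEFT JOIN departments b ON a.dept_id = b.id
LEFT JOIN employees c ON a.manager_id = c.id

Result:
name   | department | manager
-------+------------+--------
Xander | NULL       | NULL   
Fiona  | Research   | NULL   
Sam    | Legal      | Xander 
Rosa   | NULL       | NULL   
Helen  | Research   | Rosa   
George | Sales      | Xander 
Tina   | Legal      | Fiona  


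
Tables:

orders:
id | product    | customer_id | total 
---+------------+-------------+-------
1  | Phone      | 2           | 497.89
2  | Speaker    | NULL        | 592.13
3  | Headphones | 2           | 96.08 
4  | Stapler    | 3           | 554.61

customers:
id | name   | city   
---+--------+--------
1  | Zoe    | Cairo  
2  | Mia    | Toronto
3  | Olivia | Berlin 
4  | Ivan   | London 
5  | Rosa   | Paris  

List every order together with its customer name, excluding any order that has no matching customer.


INNER JOIN keeps only orders rows whose customer_id matches an id in customers. Walk through each order:
  - order 1 (Phone): customer_id=2 -> matches Mia
  - order 2 (Speaker): customer_id=NULL, no match -> dropped
  - order 3 (Headphones): customer_id=2 -> matches Mia
  - order 4 (Stapler): customer_id=3 -> matches Olivia
So 1 of 4 rows is dropped.

SQL:
SELECT a.product, b.name AS customer
FROM orders a
INNER JOIN customers b ON a.customer_id = b.id

Result:
product    | customer
-----------+---------
Phone      | Mia     
Headphones | Mia     
Stapler    | Olivia  


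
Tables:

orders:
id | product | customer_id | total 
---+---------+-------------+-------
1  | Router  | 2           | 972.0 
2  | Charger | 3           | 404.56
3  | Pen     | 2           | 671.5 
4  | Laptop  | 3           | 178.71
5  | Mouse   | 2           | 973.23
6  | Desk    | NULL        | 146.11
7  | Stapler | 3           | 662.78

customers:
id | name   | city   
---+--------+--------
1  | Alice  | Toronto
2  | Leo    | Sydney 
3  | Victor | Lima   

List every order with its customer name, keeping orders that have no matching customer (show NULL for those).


LEFT JOIN keeps every row from orders (the left table); where customer_id has no match in customers, the customer columns become NULL. Walk through each order:
  - order 1 (Router): customer_id=2 -> matches Leo
  - order 2 (Charger): customer_id=3 -> matches Victor
  - order 3 (Pen): customer_id=2 -> matches Leo
  - order 4 (Laptop): customer_id=3 -> matches Victor
  - order 5 (Mouse): customer_id=2 -> matches Leo
  - order 6 (Desk): customer_id=NULL, no match -> kept with NULL
  - order 7 (Stapler): customer_id=3 -> matches Victor
All 7 rows appear; 1 has NULL customer.

SQL:
SELECT a.product, b.name AS customer
FROM orders a
LEFT JOIN customers b ON a.customer_id = b.id

Result:
product | customer
--------+---------
Router  | Leo     
Charger | Victor  
Pen     | Leo     
Laptop  | Victor  
Mouse   | Leo     
Desk    | NULL    
Stapler | Victor  


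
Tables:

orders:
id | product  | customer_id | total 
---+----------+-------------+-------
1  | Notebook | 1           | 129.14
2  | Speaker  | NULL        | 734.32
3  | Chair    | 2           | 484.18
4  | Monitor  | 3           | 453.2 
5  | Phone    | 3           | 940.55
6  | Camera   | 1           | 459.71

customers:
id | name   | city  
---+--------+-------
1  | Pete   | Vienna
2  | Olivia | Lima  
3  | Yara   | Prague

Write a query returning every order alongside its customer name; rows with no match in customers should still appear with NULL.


LEFT JOIN keeps every row from orders (the left table); where customer_id has no match in customers, the customer columns become NULL. Walk through each order:
  - order 1 (Notebook): customer_id=1 -> matches Pete
  - order 2 (Speaker): customer_id=NULL, no match -> kept with NULL
  - order 3 (Chair): customer_id=2 -> matches Olivia
  - order 4 (Monitor): customer_id=3 -> matches Yara
  - order 5 (Phone): customer_id=3 -> matches Yara
  - order 6 (Camera): customer_id=1 -> matches Pete
All 6 rows appear; 1 has NULL customer.

SQL:
SELECT a.product, b.name AS customer
FROM orders a
LEFT JOIN customers b ON a.customer_id = b.id

Result:
product  | customer
---------+---------
Notebook | Pete    
Speaker  | NULL    
Chair    | Olivia  
Monitor  | Yara    
Phone    | Yara    
Camera   | Pete    


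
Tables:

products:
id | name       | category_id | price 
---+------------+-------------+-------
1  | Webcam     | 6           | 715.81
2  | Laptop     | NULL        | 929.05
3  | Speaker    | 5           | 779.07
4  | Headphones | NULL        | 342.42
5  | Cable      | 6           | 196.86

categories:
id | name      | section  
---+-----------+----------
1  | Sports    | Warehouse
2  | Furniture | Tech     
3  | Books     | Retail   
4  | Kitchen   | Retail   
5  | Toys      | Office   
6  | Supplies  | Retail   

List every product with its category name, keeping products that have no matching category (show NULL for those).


LEFT JOIN keeps every row from products (the left table); where category_id has no match in categories, the category columns become NULL. Walk through each product:
  - product 1 (Webcam): category_id=6 -> matches Supplies
  - product 2 (Laptop): category_id=NULL, no match -> kept with NULL
  - product 3 (Speaker): category_id=5 -> matches Toys
  - product 4 (Headphones): category_id=NULL, no match -> kept with NULL
  - product 5 (Cable): category_id=6 -> matches Supplies
All 5 rows appear; 2 have NULL category.

SQL:
SELECT a.name, b.name AS category
FROM products a
LEFT JOIN categories b ON a.category_id = b.id

Result:
name       | category
-----------+---------
Webcam     | Supplies
Laptop     | NULL    
Speaker    | Toys    
Headphones | NULL    
Cable      | Supplies


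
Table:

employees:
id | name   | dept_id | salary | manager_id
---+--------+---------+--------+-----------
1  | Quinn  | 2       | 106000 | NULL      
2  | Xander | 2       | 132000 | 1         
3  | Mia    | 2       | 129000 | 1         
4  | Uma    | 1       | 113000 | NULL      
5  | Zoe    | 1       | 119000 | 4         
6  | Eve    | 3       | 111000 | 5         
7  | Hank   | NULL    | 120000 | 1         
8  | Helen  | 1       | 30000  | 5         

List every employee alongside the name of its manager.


This is a self-join: employees is joined to a second copy of itself, matching each row's manager_id to another row's id. Use LEFT JOIN so rows with manager_id=NULL are kept.
  - employee 1 (Quinn): manager_id=NULL -> NULL
  - employee 2 (Xander): manager_id=1 -> Quinn
  - employee 3 (Mia): manager_id=1 -> Quinn
  - employee 4 (Uma): manager_id=NULL -> NULL
  - employee 5 (Zoe): manager_id=4 -> Uma
  - employee 6 (Eve): manager_id=5 -> Zoe
  - employee 7 (Hank): manager_id=1 -> Quinn
  - employee 8 (Helen): manager_id=5 -> Zoe

SQL:
SELECT a.name AS item, b.name AS manager
FROM employees a
LEFT JOIN employees b ON a.manager_id = b.id

Result:
item   | manager
-------+--------
Quinn  | NULL   
Xander | Quinn  
Mia    | Quinn  
Uma    | NULL   
Zoe    | Uma    
Eve    | Zoe    
Hank   | Quinn  
Helen  | Zoe    


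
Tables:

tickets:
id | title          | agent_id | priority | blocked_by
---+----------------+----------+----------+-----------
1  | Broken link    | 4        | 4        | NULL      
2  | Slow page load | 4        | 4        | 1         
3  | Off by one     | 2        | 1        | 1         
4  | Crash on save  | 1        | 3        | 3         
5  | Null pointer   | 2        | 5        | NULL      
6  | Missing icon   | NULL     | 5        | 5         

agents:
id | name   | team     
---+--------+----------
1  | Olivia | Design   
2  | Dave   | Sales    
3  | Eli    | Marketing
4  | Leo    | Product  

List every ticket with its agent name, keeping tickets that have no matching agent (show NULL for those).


LEFT JOIN keeps every row from tickets (the left table); where agent_id has no match in agents, the agent columns become NULL. Walk through each ticket:
  - ticket 1 (Broken link): agent_id=4 -> matches Leo
  - ticket 2 (Slow page load): agent_id=4 -> matches Leo
  - ticket 3 (Off by one): agent_id=2 -> matches Dave
  - ticket 4 (Crash on save): agent_id=1 -> matches Olivia
  - ticket 5 (Null pointer): agent_id=2 -> matches Dave
  - ticket 6 (Missing icon): agent_id=NULL, no match -> kept with NULL
All 6 rows appear; 1 has NULL agent.

SQL:
SELECT a.title, b.name AS agent
FROM tickets a
LEFT JOIN agents b ON a.agent_id = b.id

Result:
title          | agent 
---------------+-------
Broken link    | Leo   
Slow page load | Leo   
Off by one     | Dave  
Crash on save  | Olivia
Null pointer   | Dave  
Missing icon   | NULL  


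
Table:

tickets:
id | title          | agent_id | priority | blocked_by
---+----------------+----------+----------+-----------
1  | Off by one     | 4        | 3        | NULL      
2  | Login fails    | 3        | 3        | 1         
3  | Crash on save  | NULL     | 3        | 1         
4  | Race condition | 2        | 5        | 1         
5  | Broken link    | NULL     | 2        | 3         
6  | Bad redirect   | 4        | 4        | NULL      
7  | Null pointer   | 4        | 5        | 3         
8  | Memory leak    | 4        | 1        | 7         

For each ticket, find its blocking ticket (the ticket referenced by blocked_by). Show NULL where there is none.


This is a self-join: tickets is joined to a second copy of itself, matching each row's blocked_by to another row's id. Use LEFT JOIN so rows with blocked_by=NULL are kept.
  - ticket 1 (Off by one): blocked_by=NULL -> NULL
  - ticket 2 (Login fails): blocked_by=1 -> Off by one
  - ticket 3 (Crash on save): blocked_by=1 -> Off by one
  - ticket 4 (Race condition): blocked_by=1 -> Off by one
  - ticket 5 (Broken link): blocked_by=3 -> Crash on save
  - ticket 6 (Bad redirect): blocked_by=NULL -> NULL
  - ticket 7 (Null pointer): blocked_by=3 -> Crash on save
  - ticket 8 (Memory leak): blocked_by=7 -> Null pointer

SQL:
SELECT a.title AS item, b.title AS blocked_by
FROM tickets a
LEFT JOIN tickets b ON a.blocked_by = b.id

Result:
item           | blocked_by   
---------------+--------------
Off by one     | NULL         
Login fails    | Off by one   
Crash on save  | Off by one   
Race condition | Off by one   
Broken link    | Crash on save
Bad redirect   | NULL         
Null pointer   | Crash on save
Memory leak    | Null pointer 


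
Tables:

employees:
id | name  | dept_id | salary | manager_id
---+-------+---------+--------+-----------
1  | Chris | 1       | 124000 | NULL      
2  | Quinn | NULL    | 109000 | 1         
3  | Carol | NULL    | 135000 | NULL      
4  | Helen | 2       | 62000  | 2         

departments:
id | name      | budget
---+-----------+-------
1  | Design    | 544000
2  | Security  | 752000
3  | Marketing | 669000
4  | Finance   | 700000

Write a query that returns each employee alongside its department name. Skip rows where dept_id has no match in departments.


INNER JOIN keeps only employees rows whose dept_id matches an id in departments. Walk through each employee:
  - employee 1 (Chris): dept_id=1 -> matches Design
  - employee 2 (Quinn): dept_id=NULL, no match -> dropped
  - employee 3 (Carol): dept_id=NULL, no match -> dropped
  - employee 4 (Helen): dept_id=2 -> matches Security
So 2 of 4 rows are dropped.

SQL:
SELECT a.name, b.name AS department
FROM employees a
INNER JOIN departments b ON a.dept_id = b.id

Result:
name  | department
------+-----------
Chris | Design    
Helen | Security  


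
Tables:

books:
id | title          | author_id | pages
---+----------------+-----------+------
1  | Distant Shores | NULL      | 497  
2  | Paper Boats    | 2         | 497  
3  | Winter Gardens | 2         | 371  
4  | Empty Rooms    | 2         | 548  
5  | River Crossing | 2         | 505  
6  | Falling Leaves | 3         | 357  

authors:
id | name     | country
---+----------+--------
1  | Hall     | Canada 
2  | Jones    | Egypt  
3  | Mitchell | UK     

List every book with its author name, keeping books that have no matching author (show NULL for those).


LEFT JOIN keeps every row from books (the left table); where author_id has no match in authors, the author columns become NULL. Walk through each book:
  - book 1 (Distant Shores): author_id=NULL, no match -> kept with NULL
  - book 2 (Paper Boats): author_id=2 -> matches Jones
  - book 3 (Winter Gardens): author_id=2 -> matches Jones
  - book 4 (Empty Rooms): author_id=2 -> matches Jones
  - book 5 (River Crossing): author_id=2 -> matches Jones
  - book 6 (Falling Leaves): author_id=3 -> matches Mitchell
All 6 rows appear; 1 has NULL author.

SQL:
SELECT a.title, b.name AS author
FROM books a
LEFT JOIN authors b ON a.author_id = b.id

Result:
title          | author  
---------------+---------
Distant Shores | NULL    
Paper Boats    | Jones   
Winter Gardens | Jones   
Empty Rooms    | Jones   
River Crossing | Jones   
Falling Leaves | Mitchell


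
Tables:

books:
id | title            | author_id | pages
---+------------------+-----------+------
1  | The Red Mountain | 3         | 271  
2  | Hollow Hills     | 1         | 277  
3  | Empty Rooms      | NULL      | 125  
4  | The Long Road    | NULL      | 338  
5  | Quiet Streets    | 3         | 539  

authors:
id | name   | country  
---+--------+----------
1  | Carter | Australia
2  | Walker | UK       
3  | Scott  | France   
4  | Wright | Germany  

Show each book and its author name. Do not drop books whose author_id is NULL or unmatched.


LEFT JOIN keeps every row from books (the left table); where author_id has no match in authors, the author columns become NULL. Walk through each book:
  - book 1 (The Red Mountain): author_id=3 -> matches Scott
  - book 2 (Hollow Hills): author_id=1 -> matches Carter
  - book 3 (Empty Rooms): author_id=NULL, no match -> kept with NULL
  - book 4 (The Long Road): author_id=NULL, no match -> kept with NULL
  - book 5 (Quiet Streets): author_id=3 -> matches Scott
All 5 rows appear; 2 have NULL author.

SQL:
SELECT a.title, b.name AS author
FROM books a
LEFT JOIN authors b ON a.author_id = b.id

Result:
title            | author
-----------------+-------
The Red Mountain | Scott 
Hollow Hills     | Carter
Empty Rooms      | NULL  
The Long Road    | NULL  
Quiet Streets    | Scott 


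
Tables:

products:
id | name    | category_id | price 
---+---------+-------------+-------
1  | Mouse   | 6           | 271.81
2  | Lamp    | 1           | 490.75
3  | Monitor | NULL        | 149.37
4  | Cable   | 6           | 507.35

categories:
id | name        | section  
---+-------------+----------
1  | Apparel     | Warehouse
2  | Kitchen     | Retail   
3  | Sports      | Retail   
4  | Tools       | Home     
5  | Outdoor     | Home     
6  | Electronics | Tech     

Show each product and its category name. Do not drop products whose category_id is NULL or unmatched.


LEFT JOIN keeps every row from products (the left table); where category_id has no match in categories, the category columns become NULL. Walk through each product:
  - product 1 (Mouse): category_id=6 -> matches Electronics
  - product 2 (Lamp): category_id=1 -> matches Apparel
  - product 3 (Monitor): category_id=NULL, no match -> kept with NULL
  - product 4 (Cable): category_id=6 -> matches Electronics
All 4 rows appear; 1 has NULL category.

SQL:
SELECT a.name, b.name AS category
FROM products a
LEFT JOIN categories b ON a.category_id = b.id

Result:
name    | category   
--------+------------
Mouse   | Electronics
Lamp    | Apparel    
Monitor | NULL       
Cable   | Electronics


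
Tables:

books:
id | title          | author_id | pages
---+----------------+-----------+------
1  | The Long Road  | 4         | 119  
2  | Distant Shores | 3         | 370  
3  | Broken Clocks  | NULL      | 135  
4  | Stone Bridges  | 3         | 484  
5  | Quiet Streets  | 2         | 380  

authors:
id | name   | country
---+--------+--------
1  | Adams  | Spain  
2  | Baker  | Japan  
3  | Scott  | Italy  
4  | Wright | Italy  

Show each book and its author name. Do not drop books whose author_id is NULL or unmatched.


LEFT JOIN keeps every row from books (the left table); where author_id has no match in authors, the author columns become NULL. Walk through each book:
  - book 1 (The Long Road): author_id=4 -> matches Wright
  - book 2 (Distant Shores): author_id=3 -> matches Scott
  - book 3 (Broken Clocks): author_id=NULL, no match -> kept with NULL
  - book 4 (Stone Bridges): author_id=3 -> matches Scott
  - book 5 (Quiet Streets): author_id=2 -> matches Baker
All 5 rows appear; 1 has NULL author.

SQL:
SELECT a.title, b.name AS author
FROM books a
LEFT JOIN authors b ON a.author_id = b.id

Result:
title          | author
---------------+-------
The Long Road  | Wright
Distant Shores | Scott 
Broken Clocks  | NULL  
Stone Bridges  | Scott 
Quiet Streets  | Baker 


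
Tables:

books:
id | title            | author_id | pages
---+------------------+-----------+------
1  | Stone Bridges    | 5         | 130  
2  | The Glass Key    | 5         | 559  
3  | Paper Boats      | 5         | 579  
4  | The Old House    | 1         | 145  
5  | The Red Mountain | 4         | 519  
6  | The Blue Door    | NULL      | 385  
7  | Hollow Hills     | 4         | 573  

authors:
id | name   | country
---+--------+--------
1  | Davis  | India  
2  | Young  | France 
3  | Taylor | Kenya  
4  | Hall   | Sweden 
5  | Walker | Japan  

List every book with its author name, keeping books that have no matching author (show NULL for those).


LEFT JOIN keeps every row from books (the left table); where author_id has no match in authors, the author columns become NULL. Walk through each book:
  - book 1 (Stone Bridges): author_id=5 -> matches Walker
  - book 2 (The Glass Key): author_id=5 -> matches Walker
  - book 3 (Paper Boats): author_id=5 -> matches Walker
  - book 4 (The Old House): author_id=1 -> matches Davis
  - book 5 (The Red Mountain): author_id=4 -> matches Hall
  - book 6 (The Blue Door): author_id=NULL, no match -> kept with NULL
  - book 7 (Hollow Hills): author_id=4 -> matches Hall
All 7 rows appear; 1 has NULL author.

SQL:
SELECT a.title, b.name AS author
FROM books a
LEFT JOIN authors b ON a.author_id = b.id

Result:
title            | author
-----------------+-------
Stone Bridges    | Walker
The Glass Key    | Walker
Paper Boats      | Walker
The Old House    | Davis 
The Red Mountain | Hall  
The Blue Door    | NULL  
Hollow Hills     | Hall  
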